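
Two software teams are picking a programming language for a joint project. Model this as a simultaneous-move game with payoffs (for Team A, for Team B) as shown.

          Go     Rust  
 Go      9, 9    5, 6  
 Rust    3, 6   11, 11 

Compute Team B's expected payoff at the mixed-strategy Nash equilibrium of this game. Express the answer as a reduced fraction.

63/8

Team A mixes with probability p on Go, chosen so Team B is indifferent: 9p + 6(1−p) = 6p + 11(1−p) gives p = 5/8.
Team B's expected payoff is 9·5/8 + 6·3/8 = 63/8.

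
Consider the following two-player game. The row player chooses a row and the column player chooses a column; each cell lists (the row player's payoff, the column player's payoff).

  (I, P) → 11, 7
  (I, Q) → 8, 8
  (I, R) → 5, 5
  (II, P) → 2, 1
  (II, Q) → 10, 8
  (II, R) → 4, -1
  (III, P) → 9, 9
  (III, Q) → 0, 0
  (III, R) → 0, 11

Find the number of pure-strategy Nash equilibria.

(II, Q): the row player gets 10 (best alternative 8); the column player gets 8 (best alternative 1). Neither deviates — NE.
(III, R) is not a NE: the row player would switch to I (5 > 0).
No other cell survives both best-response checks, so there is 1 pure NE.

1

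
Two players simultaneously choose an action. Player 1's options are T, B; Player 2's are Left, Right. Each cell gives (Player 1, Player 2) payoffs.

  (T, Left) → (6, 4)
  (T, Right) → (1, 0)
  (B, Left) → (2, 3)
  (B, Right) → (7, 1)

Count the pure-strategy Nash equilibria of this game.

(T, Left): Player 1 gets 6 (best alternative 2); Player 2 gets 4 (best alternative 0). Neither deviates — NE.
(B, Right) is not a NE: Player 2 would switch to Left (3 > 1).
No other cell survives both best-response checks, so there is 1 pure NE.

1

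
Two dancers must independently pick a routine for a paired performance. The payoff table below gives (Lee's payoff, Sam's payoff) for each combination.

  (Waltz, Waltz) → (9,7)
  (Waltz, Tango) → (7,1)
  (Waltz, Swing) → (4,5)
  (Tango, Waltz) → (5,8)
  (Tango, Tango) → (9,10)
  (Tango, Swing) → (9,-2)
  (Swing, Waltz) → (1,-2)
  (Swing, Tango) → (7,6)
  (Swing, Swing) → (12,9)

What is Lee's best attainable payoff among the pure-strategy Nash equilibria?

Both Waltz is a pure NE (Lee: 9 ≥ 5; Sam: 7 ≥ 5). Lee gets 9.
Both Tango is a pure NE (Lee: 9 ≥ 7; Sam: 10 ≥ 8). Lee gets 9.
Both Swing is a pure NE (Lee: 12 ≥ 9; Sam: 9 ≥ 6). Lee gets 12.
Every other cell has a profitable deviation for at least one player. Highest of {9, 9, 12} is 12.

12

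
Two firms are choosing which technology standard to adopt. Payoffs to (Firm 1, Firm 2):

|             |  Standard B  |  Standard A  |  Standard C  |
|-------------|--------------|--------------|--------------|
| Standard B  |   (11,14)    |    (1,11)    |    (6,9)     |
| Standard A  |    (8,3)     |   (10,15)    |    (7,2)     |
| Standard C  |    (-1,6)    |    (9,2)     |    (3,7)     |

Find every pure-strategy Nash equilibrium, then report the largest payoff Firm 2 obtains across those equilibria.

15

Both Standard B is a pure NE (Firm 1: 11 ≥ 8; Firm 2: 14 ≥ 11). Firm 2 gets 14.
Both Standard A is a pure NE (Firm 1: 10 ≥ 9; Firm 2: 15 ≥ 3). Firm 2 gets 15.
Every other cell has a profitable deviation for at least one player. Highest of {14, 15} is 15.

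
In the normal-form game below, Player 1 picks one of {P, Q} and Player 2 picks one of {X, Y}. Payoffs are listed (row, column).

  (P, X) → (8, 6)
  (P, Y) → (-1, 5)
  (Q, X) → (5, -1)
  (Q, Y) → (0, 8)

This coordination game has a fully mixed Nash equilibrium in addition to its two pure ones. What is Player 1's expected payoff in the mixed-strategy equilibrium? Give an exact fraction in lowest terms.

Player 2 mixes with probability q on X, chosen so Player 1 is indifferent: 8q + (-1)(1−q) = 5q + 0(1−q) gives q = 1/4.
Player 1's expected payoff (from either row, since indifferent) is 8·1/4 + (-1)·3/4 = 5/4.

5/4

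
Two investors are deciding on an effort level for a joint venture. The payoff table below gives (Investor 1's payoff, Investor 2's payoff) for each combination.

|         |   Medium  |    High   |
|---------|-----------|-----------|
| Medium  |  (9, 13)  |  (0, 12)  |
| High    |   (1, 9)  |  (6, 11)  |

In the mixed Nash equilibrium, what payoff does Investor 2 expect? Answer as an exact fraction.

Investor 1 mixes with probability p on Medium, chosen so Investor 2 is indifferent: 13p + 9(1−p) = 12p + 11(1−p) gives p = 2/3.
Investor 2's expected payoff is 13·2/3 + 9·1/3 = 35/3.

35/3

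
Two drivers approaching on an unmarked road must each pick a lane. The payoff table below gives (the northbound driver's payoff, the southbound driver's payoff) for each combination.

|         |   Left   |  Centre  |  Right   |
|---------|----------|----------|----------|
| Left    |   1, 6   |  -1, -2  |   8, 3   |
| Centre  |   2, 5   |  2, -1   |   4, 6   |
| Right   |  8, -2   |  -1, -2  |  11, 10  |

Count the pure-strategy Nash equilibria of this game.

1

Both Right: the northbound driver gets 11 (best alternative 8); the southbound driver gets 10 (best alternative -2). Neither deviates — NE.
Both Left is not a NE: the northbound driver would switch to Right (8 > 1).
No other cell survives both best-response checks, so there is 1 pure NE.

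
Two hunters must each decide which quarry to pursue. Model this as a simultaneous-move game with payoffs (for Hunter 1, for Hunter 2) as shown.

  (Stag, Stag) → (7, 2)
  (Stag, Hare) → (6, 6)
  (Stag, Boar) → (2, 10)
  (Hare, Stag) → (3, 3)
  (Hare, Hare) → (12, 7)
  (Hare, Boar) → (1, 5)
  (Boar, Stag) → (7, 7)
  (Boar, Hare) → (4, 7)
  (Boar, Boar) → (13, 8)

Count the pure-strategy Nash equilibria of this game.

2

Both Hare: Hunter 1 gets 12 (best alternative 6); Hunter 2 gets 7 (best alternative 5). Neither deviates — NE.
Both Boar: Hunter 1 gets 13 (best alternative 2); Hunter 2 gets 8 (best alternative 7). Neither deviates — NE.
Both Stag is not a NE: Hunter 2 would switch to Boar (10 > 2).
No other cell survives both best-response checks, so there are 2 pure NE.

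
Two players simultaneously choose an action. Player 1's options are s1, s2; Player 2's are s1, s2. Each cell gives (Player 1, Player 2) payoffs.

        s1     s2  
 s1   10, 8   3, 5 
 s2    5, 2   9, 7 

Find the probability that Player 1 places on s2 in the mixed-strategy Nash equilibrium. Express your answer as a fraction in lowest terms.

Player 1's mix p on s1 must make Player 2 indifferent between s1 and s2.
Player 2's payoff from s1: 8p + 2(1−p). From s2: 5p + 7(1−p).
Set equal: 3p = 5(1−p) → p = 5/8.
Probability on s2 is 1 − 5/8 = 3/8.

3/8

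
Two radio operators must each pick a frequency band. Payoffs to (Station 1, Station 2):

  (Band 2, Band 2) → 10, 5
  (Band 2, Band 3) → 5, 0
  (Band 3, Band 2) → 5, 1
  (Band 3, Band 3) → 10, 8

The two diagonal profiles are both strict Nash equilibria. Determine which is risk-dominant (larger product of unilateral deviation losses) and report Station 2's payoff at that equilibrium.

8

At both Band 2: Station 1 loses 10 − 5 = 5 by deviating; Station 2 loses 5 − 0 = 5. Product = 5·5 = 25.
At both Band 3: Station 1 loses 10 − 5 = 5 by deviating; Station 2 loses 8 − 1 = 7. Product = 5·7 = 35.
35 > 25, so both Band 3 is risk-dominant. Station 2's payoff there is 8.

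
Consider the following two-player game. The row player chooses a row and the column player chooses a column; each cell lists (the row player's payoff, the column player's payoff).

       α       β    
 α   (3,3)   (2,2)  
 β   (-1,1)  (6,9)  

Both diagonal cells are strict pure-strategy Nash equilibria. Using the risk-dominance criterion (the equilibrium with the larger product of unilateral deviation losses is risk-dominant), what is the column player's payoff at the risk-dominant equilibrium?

9

At both α: the row player loses 3 − (-1) = 4 by deviating; the column player loses 3 − 2 = 1. Product = 4·1 = 4.
At both β: the row player loses 6 − 2 = 4 by deviating; the column player loses 9 − 1 = 8. Product = 4·8 = 32.
32 > 4, so both β is risk-dominant. The column player's payoff there is 9.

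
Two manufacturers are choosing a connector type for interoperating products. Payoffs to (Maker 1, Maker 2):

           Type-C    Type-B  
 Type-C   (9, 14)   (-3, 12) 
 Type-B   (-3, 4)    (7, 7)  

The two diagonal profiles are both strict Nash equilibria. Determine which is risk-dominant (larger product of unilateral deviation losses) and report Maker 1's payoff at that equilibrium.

At both Type-C: Maker 1 loses 9 − (-3) = 12 by deviating; Maker 2 loses 14 − 12 = 2. Product = 12·2 = 24.
At both Type-B: Maker 1 loses 7 − (-3) = 10 by deviating; Maker 2 loses 7 − 4 = 3. Product = 10·3 = 30.
30 > 24, so both Type-B is risk-dominant. Maker 1's payoff there is 7.

7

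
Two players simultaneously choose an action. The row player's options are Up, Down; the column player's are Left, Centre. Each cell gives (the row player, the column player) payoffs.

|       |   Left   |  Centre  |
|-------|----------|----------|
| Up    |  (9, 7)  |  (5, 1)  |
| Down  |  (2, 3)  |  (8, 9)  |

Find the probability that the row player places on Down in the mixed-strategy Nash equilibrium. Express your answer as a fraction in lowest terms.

The row player's mix p on Up must make the column player indifferent between Left and Centre.
The column player's payoff from Left: 7p + 3(1−p). From Centre: 1p + 9(1−p).
Set equal: 6p = 6(1−p) → p = 6/12 = 1/2.
Probability on Down is 1 − 1/2 = 1/2.

1/2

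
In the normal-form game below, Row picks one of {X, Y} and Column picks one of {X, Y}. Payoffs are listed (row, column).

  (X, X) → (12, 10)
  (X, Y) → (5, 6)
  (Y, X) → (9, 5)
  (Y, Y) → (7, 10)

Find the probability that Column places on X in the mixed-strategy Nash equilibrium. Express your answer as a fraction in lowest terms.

Column's mix q on X must make Row indifferent between X and Y.
Row's payoff from X: 12q + 5(1−q). From Y: 9q + 7(1−q).
Set equal: 3q = 2(1−q) → q = 2/5.

2/5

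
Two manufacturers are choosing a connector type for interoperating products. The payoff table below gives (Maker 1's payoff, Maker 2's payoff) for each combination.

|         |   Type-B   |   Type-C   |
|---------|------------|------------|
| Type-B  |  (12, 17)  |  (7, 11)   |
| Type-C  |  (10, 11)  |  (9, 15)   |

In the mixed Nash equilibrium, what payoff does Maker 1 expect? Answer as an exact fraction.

19/2

Maker 2 mixes with probability q on Type-B, chosen so Maker 1 is indifferent: 12q + 7(1−q) = 10q + 9(1−q) gives q = 1/2.
Maker 1's expected payoff (from either row, since indifferent) is 12·1/2 + 7·1/2 = 19/2.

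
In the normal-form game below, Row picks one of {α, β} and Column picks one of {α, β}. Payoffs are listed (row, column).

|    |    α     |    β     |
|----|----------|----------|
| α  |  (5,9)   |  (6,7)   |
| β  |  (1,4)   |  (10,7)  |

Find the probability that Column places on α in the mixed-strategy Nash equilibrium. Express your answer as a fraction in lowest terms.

Column's mix q on α must make Row indifferent between α and β.
Row's payoff from α: 5q + 6(1−q). From β: 1q + 10(1−q).
Set equal: 4q = 4(1−q) → q = 4/8 = 1/2.

1/2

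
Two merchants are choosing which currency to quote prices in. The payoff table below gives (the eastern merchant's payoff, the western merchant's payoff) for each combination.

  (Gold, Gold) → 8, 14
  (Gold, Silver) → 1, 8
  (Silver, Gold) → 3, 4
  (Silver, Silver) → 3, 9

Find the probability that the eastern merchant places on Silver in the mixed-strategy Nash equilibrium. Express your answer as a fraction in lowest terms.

6/11

The eastern merchant's mix p on Gold must make the western merchant indifferent between Gold and Silver.
The western merchant's payoff from Gold: 14p + 4(1−p). From Silver: 8p + 9(1−p).
Set equal: 6p = 5(1−p) → p = 5/11.
Probability on Silver is 1 − 5/11 = 6/11.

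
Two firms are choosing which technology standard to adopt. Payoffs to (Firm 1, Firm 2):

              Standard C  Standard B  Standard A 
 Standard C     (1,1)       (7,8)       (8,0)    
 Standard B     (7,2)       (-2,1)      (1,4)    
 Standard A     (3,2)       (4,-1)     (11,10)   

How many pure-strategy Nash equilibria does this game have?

(Standard C, Standard B): Firm 1 gets 7 (best alternative 4); Firm 2 gets 8 (best alternative 1). Neither deviates — NE.
Both Standard A: Firm 1 gets 11 (best alternative 8); Firm 2 gets 10 (best alternative 2). Neither deviates — NE.
Both Standard B is not a NE: Firm 1 would switch to Standard C (7 > -2).
No other cell survives both best-response checks, so there are 2 pure NE.

2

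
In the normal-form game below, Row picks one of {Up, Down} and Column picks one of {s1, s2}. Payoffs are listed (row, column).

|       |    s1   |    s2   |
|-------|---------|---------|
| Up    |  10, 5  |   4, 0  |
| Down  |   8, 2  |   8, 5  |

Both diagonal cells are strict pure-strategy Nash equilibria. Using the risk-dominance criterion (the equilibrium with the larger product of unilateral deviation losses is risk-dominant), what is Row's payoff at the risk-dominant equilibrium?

8

At (Up, s1): Row loses 10 − 8 = 2 by deviating; Column loses 5 − 0 = 5. Product = 2·5 = 10.
At (Down, s2): Row loses 8 − 4 = 4 by deviating; Column loses 5 − 2 = 3. Product = 4·3 = 12.
12 > 10, so (Down, s2) is risk-dominant. Row's payoff there is 8.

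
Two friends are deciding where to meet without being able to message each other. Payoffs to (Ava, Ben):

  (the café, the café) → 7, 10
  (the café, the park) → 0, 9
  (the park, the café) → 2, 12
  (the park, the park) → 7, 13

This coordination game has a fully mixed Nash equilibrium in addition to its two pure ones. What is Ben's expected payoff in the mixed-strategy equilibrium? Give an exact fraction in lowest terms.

11

Ava mixes with probability p on the café, chosen so Ben is indifferent: 10p + 12(1−p) = 9p + 13(1−p) gives p = 1/2.
Ben's expected payoff is 10·1/2 + 12·1/2 = 11.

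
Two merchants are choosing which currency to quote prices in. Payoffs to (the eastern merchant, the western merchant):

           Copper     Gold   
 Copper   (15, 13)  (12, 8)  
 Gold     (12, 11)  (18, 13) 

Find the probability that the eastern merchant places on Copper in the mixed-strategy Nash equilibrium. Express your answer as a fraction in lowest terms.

2/7

The eastern merchant's mix p on Copper must make the western merchant indifferent between Copper and Gold.
The western merchant's payoff from Copper: 13p + 11(1−p). From Gold: 8p + 13(1−p).
Set equal: 5p = 2(1−p) → p = 2/7.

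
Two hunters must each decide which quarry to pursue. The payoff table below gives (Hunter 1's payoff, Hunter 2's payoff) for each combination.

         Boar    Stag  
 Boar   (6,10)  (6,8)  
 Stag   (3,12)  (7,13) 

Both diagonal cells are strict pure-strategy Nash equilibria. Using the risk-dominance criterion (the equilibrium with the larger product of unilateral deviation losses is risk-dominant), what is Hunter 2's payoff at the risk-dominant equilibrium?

10

At both Boar: Hunter 1 loses 6 − 3 = 3 by deviating; Hunter 2 loses 10 − 8 = 2. Product = 3·2 = 6.
At both Stag: Hunter 1 loses 7 − 6 = 1 by deviating; Hunter 2 loses 13 − 12 = 1. Product = 1·1 = 1.
6 > 1, so both Boar is risk-dominant. Hunter 2's payoff there is 10.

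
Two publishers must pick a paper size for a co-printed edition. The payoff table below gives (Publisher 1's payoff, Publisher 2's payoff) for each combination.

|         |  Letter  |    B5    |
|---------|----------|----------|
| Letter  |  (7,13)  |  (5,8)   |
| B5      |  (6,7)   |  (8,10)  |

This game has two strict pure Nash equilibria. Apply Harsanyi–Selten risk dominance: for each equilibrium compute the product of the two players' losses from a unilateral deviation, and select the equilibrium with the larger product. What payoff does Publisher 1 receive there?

At both Letter: Publisher 1 loses 7 − 6 = 1 by deviating; Publisher 2 loses 13 − 8 = 5. Product = 1·5 = 5.
At both B5: Publisher 1 loses 8 − 5 = 3 by deviating; Publisher 2 loses 10 − 7 = 3. Product = 3·3 = 9.
9 > 5, so both B5 is risk-dominant. Publisher 1's payoff there is 8.

8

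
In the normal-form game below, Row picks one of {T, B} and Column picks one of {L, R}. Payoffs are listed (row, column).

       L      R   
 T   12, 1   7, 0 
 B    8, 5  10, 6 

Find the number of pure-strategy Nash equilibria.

2

(T, L): Row gets 12 (best alternative 8); Column gets 1 (best alternative 0). Neither deviates — NE.
(B, R): Row gets 10 (best alternative 7); Column gets 6 (best alternative 5). Neither deviates — NE.
(T, R) is not a NE: Row would switch to B (10 > 7).
No other cell survives both best-response checks, so there are 2 pure NE.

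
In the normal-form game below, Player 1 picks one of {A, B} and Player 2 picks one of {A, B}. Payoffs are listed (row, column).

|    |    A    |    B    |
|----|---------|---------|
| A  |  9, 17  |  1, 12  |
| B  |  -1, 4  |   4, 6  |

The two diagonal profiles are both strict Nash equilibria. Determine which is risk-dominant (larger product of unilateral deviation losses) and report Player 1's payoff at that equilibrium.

9

At both A: Player 1 loses 9 − (-1) = 10 by deviating; Player 2 loses 17 − 12 = 5. Product = 10·5 = 50.
At both B: Player 1 loses 4 − 1 = 3 by deviating; Player 2 loses 6 − 4 = 2. Product = 3·2 = 6.
50 > 6, so both A is risk-dominant. Player 1's payoff there is 9.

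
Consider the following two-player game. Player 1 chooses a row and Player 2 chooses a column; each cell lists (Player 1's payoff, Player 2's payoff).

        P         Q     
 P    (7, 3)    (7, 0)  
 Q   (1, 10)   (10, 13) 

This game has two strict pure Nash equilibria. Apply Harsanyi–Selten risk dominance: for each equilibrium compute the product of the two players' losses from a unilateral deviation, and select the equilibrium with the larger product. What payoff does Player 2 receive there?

At both P: Player 1 loses 7 − 1 = 6 by deviating; Player 2 loses 3 − 0 = 3. Product = 6·3 = 18.
At both Q: Player 1 loses 10 − 7 = 3 by deviating; Player 2 loses 13 − 10 = 3. Product = 3·3 = 9.
18 > 9, so both P is risk-dominant. Player 2's payoff there is 3.

3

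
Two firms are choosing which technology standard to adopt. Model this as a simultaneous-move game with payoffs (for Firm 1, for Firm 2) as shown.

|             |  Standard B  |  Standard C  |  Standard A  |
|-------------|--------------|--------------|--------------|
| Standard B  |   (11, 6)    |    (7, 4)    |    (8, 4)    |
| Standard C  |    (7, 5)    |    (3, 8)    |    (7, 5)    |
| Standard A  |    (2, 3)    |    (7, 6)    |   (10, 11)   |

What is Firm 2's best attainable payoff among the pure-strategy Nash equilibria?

Both Standard B is a pure NE (Firm 1: 11 ≥ 7; Firm 2: 6 ≥ 4). Firm 2 gets 6.
Both Standard A is a pure NE (Firm 1: 10 ≥ 8; Firm 2: 11 ≥ 6). Firm 2 gets 11.
Every other cell has a profitable deviation for at least one player. Highest of {6, 11} is 11.

11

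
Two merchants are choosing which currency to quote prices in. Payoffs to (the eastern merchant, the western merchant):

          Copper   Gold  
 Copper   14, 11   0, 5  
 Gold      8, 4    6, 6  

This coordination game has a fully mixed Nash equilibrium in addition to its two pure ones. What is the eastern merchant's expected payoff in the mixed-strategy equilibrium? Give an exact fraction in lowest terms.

The western merchant mixes with probability q on Copper, chosen so the eastern merchant is indifferent: 14q + 0(1−q) = 8q + 6(1−q) gives q = 1/2.
The eastern merchant's expected payoff (from either row, since indifferent) is 14·1/2 + 0·1/2 = 7.

7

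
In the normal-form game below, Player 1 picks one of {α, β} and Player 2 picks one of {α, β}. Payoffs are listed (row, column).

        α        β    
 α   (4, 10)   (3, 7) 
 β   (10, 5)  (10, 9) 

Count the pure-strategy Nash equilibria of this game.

1

Both β: Player 1 gets 10 (best alternative 3); Player 2 gets 9 (best alternative 5). Neither deviates — NE.
Both α is not a NE: Player 1 would switch to β (10 > 4).
No other cell survives both best-response checks, so there is 1 pure NE.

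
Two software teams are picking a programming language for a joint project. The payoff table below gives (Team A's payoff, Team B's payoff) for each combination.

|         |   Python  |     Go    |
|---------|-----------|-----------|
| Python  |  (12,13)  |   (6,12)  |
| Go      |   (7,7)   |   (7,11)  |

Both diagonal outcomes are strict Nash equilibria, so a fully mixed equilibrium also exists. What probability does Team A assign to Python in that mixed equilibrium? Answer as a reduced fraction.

4/5

Team A's mix p on Python must make Team B indifferent between Python and Go.
Team B's payoff from Python: 13p + 7(1−p). From Go: 12p + 11(1−p).
Set equal: 1p = 4(1−p) → p = 4/5.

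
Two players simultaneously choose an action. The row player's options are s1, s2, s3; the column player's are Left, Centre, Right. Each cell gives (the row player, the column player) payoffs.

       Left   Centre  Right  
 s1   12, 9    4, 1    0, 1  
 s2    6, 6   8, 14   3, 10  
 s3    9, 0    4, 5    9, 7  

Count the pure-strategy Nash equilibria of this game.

3

(s1, Left): the row player gets 12 (best alternative 9); the column player gets 9 (best alternative 1). Neither deviates — NE.
(s2, Centre): the row player gets 8 (best alternative 4); the column player gets 14 (best alternative 10). Neither deviates — NE.
(s3, Right): the row player gets 9 (best alternative 3); the column player gets 7 (best alternative 5). Neither deviates — NE.
(s2, Left) is not a NE: the row player would switch to s1 (12 > 6).
No other cell survives both best-response checks, so there are 3 pure NE.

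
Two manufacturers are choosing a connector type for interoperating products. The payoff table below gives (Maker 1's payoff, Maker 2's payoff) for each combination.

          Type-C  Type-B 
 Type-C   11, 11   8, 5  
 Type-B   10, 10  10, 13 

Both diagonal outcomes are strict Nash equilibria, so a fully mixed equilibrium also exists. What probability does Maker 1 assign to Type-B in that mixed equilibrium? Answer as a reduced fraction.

2/3

Maker 1's mix p on Type-C must make Maker 2 indifferent between Type-C and Type-B.
Maker 2's payoff from Type-C: 11p + 10(1−p). From Type-B: 5p + 13(1−p).
Set equal: 6p = 3(1−p) → p = 3/9 = 1/3.
Probability on Type-B is 1 − 1/3 = 2/3.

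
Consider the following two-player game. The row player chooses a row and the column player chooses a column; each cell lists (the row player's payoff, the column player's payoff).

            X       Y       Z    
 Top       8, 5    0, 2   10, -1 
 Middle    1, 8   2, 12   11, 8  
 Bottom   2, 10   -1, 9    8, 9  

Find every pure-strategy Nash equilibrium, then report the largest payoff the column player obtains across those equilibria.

12

(Top, X) is a pure NE (the row player: 8 ≥ 2; the column player: 5 ≥ 2). The column player gets 5.
(Middle, Y) is a pure NE (the row player: 2 ≥ 0; the column player: 12 ≥ 8). The column player gets 12.
Every other cell has a profitable deviation for at least one player. Highest of {5, 12} is 12.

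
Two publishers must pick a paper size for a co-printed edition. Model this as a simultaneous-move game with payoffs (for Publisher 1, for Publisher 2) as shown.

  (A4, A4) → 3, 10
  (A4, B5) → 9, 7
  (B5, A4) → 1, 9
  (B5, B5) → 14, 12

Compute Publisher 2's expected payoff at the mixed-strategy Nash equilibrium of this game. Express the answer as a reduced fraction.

19/2

Publisher 1 mixes with probability p on A4, chosen so Publisher 2 is indifferent: 10p + 9(1−p) = 7p + 12(1−p) gives p = 1/2.
Publisher 2's expected payoff is 10·1/2 + 9·1/2 = 19/2.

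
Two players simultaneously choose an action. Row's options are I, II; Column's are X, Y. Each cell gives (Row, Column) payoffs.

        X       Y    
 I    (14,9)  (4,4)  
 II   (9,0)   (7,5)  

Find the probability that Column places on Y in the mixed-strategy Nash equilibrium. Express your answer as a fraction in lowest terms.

Column's mix q on X must make Row indifferent between I and II.
Row's payoff from I: 14q + 4(1−q). From II: 9q + 7(1−q).
Set equal: 5q = 3(1−q) → q = 3/8.
Probability on Y is 1 − 3/8 = 5/8.

5/8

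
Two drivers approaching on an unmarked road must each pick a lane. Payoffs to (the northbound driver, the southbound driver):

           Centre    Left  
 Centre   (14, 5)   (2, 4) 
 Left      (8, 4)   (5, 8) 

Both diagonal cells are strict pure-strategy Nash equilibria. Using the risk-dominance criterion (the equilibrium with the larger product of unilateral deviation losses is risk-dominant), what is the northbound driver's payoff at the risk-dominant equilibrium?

5

At both Centre: the northbound driver loses 14 − 8 = 6 by deviating; the southbound driver loses 5 − 4 = 1. Product = 6·1 = 6.
At both Left: the northbound driver loses 5 − 2 = 3 by deviating; the southbound driver loses 8 − 4 = 4. Product = 3·4 = 12.
12 > 6, so both Left is risk-dominant. The northbound driver's payoff there is 5.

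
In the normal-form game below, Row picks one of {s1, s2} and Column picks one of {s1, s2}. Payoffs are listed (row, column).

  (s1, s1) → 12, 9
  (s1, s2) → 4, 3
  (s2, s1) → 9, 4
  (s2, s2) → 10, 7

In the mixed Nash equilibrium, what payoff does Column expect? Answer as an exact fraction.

17/3

Row mixes with probability p on s1, chosen so Column is indifferent: 9p + 4(1−p) = 3p + 7(1−p) gives p = 1/3.
Column's expected payoff is 9·1/3 + 4·2/3 = 17/3.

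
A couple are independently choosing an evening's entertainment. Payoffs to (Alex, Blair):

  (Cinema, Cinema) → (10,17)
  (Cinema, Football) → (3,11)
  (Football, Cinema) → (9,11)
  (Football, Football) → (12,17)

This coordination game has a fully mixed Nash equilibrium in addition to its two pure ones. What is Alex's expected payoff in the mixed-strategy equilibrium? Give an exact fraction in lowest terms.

Blair mixes with probability q on Cinema, chosen so Alex is indifferent: 10q + 3(1−q) = 9q + 12(1−q) gives q = 9/10.
Alex's expected payoff (from either row, since indifferent) is 10·9/10 + 3·1/10 = 93/10.

93/10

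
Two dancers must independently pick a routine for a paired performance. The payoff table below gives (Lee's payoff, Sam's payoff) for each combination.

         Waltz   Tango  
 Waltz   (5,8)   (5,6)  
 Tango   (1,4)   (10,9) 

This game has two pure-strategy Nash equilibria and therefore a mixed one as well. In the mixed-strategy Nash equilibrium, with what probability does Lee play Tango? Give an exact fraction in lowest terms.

Lee's mix p on Waltz must make Sam indifferent between Waltz and Tango.
Sam's payoff from Waltz: 8p + 4(1−p). From Tango: 6p + 9(1−p).
Set equal: 2p = 5(1−p) → p = 5/7.
Probability on Tango is 1 − 5/7 = 2/7.

2/7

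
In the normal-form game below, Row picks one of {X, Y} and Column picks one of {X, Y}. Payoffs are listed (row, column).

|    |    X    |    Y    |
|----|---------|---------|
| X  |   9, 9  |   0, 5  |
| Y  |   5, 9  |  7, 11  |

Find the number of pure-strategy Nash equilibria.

Both X: Row gets 9 (best alternative 5); Column gets 9 (best alternative 5). Neither deviates — NE.
Both Y: Row gets 7 (best alternative 0); Column gets 11 (best alternative 9). Neither deviates — NE.
(Y, X) is not a NE: Row would switch to X (9 > 5).
No other cell survives both best-response checks, so there are 2 pure NE.

2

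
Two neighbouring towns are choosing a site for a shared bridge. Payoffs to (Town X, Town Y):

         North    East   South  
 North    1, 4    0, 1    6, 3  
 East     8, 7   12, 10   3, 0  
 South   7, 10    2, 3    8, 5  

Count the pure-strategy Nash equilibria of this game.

Both East: Town X gets 12 (best alternative 2); Town Y gets 10 (best alternative 7). Neither deviates — NE.
Both North is not a NE: Town X would switch to East (8 > 1).
No other cell survives both best-response checks, so there is 1 pure NE.

1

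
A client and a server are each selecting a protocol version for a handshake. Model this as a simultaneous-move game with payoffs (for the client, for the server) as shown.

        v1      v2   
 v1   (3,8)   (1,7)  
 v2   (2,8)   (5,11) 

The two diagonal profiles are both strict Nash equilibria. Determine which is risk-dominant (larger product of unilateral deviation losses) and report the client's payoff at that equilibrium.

At both v1: the client loses 3 − 2 = 1 by deviating; the server loses 8 − 7 = 1. Product = 1·1 = 1.
At both v2: the client loses 5 − 1 = 4 by deviating; the server loses 11 − 8 = 3. Product = 4·3 = 12.
12 > 1, so both v2 is risk-dominant. The client's payoff there is 5.

5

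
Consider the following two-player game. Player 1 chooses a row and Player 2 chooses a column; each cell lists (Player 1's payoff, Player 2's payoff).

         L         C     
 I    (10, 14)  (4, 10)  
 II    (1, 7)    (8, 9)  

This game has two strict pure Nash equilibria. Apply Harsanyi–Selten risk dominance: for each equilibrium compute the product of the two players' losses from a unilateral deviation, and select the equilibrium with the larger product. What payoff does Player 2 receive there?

14

At (I, L): Player 1 loses 10 − 1 = 9 by deviating; Player 2 loses 14 − 10 = 4. Product = 9·4 = 36.
At (II, C): Player 1 loses 8 − 4 = 4 by deviating; Player 2 loses 9 − 7 = 2. Product = 4·2 = 8.
36 > 8, so (I, L) is risk-dominant. Player 2's payoff there is 14.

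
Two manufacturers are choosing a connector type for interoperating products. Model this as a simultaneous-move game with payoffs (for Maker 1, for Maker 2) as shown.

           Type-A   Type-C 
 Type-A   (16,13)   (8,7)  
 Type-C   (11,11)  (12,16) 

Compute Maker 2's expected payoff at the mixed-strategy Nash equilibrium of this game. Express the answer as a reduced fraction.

131/11

Maker 1 mixes with probability p on Type-A, chosen so Maker 2 is indifferent: 13p + 11(1−p) = 7p + 16(1−p) gives p = 5/11.
Maker 2's expected payoff is 13·5/11 + 11·6/11 = 131/11.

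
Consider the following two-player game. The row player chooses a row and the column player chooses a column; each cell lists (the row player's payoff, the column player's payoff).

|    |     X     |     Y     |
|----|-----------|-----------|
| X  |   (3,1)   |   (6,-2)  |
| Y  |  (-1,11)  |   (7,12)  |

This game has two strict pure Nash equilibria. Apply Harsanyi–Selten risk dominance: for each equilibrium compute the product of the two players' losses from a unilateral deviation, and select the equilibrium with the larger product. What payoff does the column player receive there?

At both X: the row player loses 3 − (-1) = 4 by deviating; the column player loses 1 − (-2) = 3. Product = 4·3 = 12.
At both Y: the row player loses 7 − 6 = 1 by deviating; the column player loses 12 − 11 = 1. Product = 1·1 = 1.
12 > 1, so both X is risk-dominant. The column player's payoff there is 1.

1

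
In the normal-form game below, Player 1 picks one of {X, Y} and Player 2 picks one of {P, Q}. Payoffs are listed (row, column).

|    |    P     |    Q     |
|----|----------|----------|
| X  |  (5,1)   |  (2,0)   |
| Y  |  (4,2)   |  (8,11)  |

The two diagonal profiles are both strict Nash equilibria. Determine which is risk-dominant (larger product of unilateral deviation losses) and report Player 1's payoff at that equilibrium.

8

At (X, P): Player 1 loses 5 − 4 = 1 by deviating; Player 2 loses 1 − 0 = 1. Product = 1·1 = 1.
At (Y, Q): Player 1 loses 8 − 2 = 6 by deviating; Player 2 loses 11 − 2 = 9. Product = 6·9 = 54.
54 > 1, so (Y, Q) is risk-dominant. Player 1's payoff there is 8.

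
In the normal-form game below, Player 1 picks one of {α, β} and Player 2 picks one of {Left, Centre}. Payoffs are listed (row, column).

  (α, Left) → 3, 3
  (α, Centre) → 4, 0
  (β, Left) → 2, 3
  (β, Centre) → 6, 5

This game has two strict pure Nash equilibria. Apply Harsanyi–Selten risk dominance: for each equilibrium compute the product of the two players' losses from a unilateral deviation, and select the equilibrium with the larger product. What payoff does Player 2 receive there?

At (α, Left): Player 1 loses 3 − 2 = 1 by deviating; Player 2 loses 3 − 0 = 3. Product = 1·3 = 3.
At (β, Centre): Player 1 loses 6 − 4 = 2 by deviating; Player 2 loses 5 − 3 = 2. Product = 2·2 = 4.
4 > 3, so (β, Centre) is risk-dominant. Player 2's payoff there is 5.

5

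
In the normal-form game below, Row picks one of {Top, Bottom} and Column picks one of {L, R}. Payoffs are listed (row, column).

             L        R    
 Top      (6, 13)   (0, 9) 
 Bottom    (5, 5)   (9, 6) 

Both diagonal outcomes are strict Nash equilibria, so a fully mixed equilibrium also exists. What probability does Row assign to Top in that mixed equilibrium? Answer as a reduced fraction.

1/5

Row's mix p on Top must make Column indifferent between L and R.
Column's payoff from L: 13p + 5(1−p). From R: 9p + 6(1−p).
Set equal: 4p = 1(1−p) → p = 1/5.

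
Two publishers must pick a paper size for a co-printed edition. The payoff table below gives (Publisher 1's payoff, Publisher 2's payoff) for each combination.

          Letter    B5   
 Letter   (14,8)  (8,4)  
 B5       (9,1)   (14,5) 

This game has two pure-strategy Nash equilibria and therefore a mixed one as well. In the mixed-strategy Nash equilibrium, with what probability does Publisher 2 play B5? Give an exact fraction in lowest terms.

5/11

Publisher 2's mix q on Letter must make Publisher 1 indifferent between Letter and B5.
Publisher 1's payoff from Letter: 14q + 8(1−q). From B5: 9q + 14(1−q).
Set equal: 5q = 6(1−q) → q = 6/11.
Probability on B5 is 1 − 6/11 = 5/11.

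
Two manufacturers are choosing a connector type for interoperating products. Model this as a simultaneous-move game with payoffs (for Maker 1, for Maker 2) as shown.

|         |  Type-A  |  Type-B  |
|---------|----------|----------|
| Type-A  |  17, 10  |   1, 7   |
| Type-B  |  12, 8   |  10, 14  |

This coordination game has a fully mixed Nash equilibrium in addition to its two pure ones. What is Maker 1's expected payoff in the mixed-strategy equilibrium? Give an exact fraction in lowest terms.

Maker 2 mixes with probability q on Type-A, chosen so Maker 1 is indifferent: 17q + 1(1−q) = 12q + 10(1−q) gives q = 9/14.
Maker 1's expected payoff (from either row, since indifferent) is 17·9/14 + 1·5/14 = 79/7.

79/7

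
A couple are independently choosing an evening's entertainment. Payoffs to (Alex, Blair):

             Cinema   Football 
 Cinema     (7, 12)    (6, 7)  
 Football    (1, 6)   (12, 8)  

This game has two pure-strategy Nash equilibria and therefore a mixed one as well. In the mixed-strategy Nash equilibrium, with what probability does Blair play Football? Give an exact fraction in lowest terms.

1/2

Blair's mix q on Cinema must make Alex indifferent between Cinema and Football.
Alex's payoff from Cinema: 7q + 6(1−q). From Football: 1q + 12(1−q).
Set equal: 6q = 6(1−q) → q = 6/12 = 1/2.
Probability on Football is 1 − 1/2 = 1/2.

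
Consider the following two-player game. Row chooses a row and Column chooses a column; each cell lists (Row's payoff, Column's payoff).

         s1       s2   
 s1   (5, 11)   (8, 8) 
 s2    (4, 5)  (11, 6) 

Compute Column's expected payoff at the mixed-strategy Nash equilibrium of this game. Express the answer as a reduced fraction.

13/2

Row mixes with probability p on s1, chosen so Column is indifferent: 11p + 5(1−p) = 8p + 6(1−p) gives p = 1/4.
Column's expected payoff is 11·1/4 + 5·3/4 = 13/2.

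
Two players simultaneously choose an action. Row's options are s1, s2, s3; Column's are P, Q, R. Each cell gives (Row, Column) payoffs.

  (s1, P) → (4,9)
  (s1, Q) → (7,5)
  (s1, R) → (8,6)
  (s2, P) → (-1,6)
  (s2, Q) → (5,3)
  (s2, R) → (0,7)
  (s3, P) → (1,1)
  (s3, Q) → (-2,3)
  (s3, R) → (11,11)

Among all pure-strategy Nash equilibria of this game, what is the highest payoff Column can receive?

(s1, P) is a pure NE (Row: 4 ≥ 1; Column: 9 ≥ 6). Column gets 9.
(s3, R) is a pure NE (Row: 11 ≥ 8; Column: 11 ≥ 3). Column gets 11.
Every other cell has a profitable deviation for at least one player. Highest of {9, 11} is 11.

11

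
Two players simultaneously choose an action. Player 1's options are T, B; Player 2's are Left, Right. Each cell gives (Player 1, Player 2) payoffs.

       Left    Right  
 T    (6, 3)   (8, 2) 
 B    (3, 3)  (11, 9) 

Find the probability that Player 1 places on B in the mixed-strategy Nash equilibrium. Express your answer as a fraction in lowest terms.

1/7

Player 1's mix p on T must make Player 2 indifferent between Left and Right.
Player 2's payoff from Left: 3p + 3(1−p). From Right: 2p + 9(1−p).
Set equal: 1p = 6(1−p) → p = 6/7.
Probability on B is 1 − 6/7 = 1/7.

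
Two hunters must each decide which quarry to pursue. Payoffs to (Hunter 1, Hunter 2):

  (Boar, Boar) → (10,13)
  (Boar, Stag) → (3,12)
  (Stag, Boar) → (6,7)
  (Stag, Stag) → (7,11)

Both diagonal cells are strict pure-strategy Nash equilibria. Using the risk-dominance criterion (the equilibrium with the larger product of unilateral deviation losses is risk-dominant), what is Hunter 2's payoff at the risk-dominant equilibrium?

At both Boar: Hunter 1 loses 10 − 6 = 4 by deviating; Hunter 2 loses 13 − 12 = 1. Product = 4·1 = 4.
At both Stag: Hunter 1 loses 7 − 3 = 4 by deviating; Hunter 2 loses 11 − 7 = 4. Product = 4·4 = 16.
16 > 4, so both Stag is risk-dominant. Hunter 2's payoff there is 11.

11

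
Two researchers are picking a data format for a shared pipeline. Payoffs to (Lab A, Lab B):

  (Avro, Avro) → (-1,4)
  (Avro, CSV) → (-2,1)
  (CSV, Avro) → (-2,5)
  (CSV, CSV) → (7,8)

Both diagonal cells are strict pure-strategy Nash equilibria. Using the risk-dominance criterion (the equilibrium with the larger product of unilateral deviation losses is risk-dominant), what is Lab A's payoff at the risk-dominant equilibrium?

At both Avro: Lab A loses -1 − (-2) = 1 by deviating; Lab B loses 4 − 1 = 3. Product = 1·3 = 3.
At both CSV: Lab A loses 7 − (-2) = 9 by deviating; Lab B loses 8 − 5 = 3. Product = 9·3 = 27.
27 > 3, so both CSV is risk-dominant. Lab A's payoff there is 7.

7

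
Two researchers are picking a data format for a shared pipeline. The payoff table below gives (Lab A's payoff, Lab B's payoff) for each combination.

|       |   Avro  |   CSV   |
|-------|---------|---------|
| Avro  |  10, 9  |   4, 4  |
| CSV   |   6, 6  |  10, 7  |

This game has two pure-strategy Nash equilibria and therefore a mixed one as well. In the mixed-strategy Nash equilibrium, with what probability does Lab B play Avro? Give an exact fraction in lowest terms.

3/5

Lab B's mix q on Avro must make Lab A indifferent between Avro and CSV.
Lab A's payoff from Avro: 10q + 4(1−q). From CSV: 6q + 10(1−q).
Set equal: 4q = 6(1−q) → q = 6/10 = 3/5.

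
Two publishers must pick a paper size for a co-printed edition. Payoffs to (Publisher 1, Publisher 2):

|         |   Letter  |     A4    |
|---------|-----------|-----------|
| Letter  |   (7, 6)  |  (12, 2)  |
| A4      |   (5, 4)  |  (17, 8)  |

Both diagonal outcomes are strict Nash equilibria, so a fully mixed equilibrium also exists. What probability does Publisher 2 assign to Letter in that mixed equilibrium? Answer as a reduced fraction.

Publisher 2's mix q on Letter must make Publisher 1 indifferent between Letter and A4.
Publisher 1's payoff from Letter: 7q + 12(1−q). From A4: 5q + 17(1−q).
Set equal: 2q = 5(1−q) → q = 5/7.

5/7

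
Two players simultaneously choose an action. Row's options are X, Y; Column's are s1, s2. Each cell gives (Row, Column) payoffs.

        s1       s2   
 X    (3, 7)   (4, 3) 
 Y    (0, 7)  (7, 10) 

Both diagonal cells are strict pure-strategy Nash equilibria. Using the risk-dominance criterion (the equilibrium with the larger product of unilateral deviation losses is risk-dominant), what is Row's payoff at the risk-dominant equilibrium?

At (X, s1): Row loses 3 − 0 = 3 by deviating; Column loses 7 − 3 = 4. Product = 3·4 = 12.
At (Y, s2): Row loses 7 − 4 = 3 by deviating; Column loses 10 − 7 = 3. Product = 3·3 = 9.
12 > 9, so (X, s1) is risk-dominant. Row's payoff there is 3.

3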